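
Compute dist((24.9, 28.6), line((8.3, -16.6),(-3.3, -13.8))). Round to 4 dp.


|cross product| = 570.8
|line direction| = sqrt(142.4) = 11.9331
Distance = 570.8/sqrt(142.4) = 47.8331

47.8331


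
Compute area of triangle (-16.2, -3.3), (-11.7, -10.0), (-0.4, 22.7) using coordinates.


Area = |x_A(y_B-y_C) + x_B(y_C-y_A) + x_C(y_A-y_B)|/2
= |529.74 + (-304.2) + (-2.68)|/2
= 222.86/2 = 111.43

111.43


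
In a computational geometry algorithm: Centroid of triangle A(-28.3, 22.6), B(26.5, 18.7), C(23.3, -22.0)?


Centroid = ((x_A+x_B+x_C)/3, (y_A+y_B+y_C)/3)
= (((-28.3)+26.5+23.3)/3, (22.6+18.7+(-22))/3)
= (7.1667, 6.4333)

(7.1667, 6.4333)


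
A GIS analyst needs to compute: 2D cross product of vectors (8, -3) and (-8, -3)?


u x v = u_x*v_y - u_y*v_x = 8*(-3) - (-3)*(-8)
= (-24) - 24 = -48

-48


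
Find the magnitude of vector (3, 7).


|u| = sqrt(3^2 + 7^2) = sqrt(58) = 7.6158

7.6158


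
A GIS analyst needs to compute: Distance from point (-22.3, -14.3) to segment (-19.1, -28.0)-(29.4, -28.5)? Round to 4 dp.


Project P onto AB: t = 0 (clamped to [0,1])
Closest point on segment: (-19.1, -28)
Distance: 14.0688

14.0688


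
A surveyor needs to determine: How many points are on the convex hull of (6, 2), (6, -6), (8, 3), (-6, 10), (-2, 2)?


Convex hull vertices (CCW): (-6, 10), (-2, 2), (6, -6), (8, 3)
Count = 4

4


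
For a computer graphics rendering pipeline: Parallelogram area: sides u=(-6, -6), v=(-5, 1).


|u x v| = |(-6)*1 - (-6)*(-5)|
= |(-6) - 30| = 36

36


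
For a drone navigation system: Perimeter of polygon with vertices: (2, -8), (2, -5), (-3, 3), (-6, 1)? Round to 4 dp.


Sides: (2, -8)->(2, -5): sqrt(9) = 3, (2, -5)->(-3, 3): sqrt(89) = 9.433981, (-3, 3)->(-6, 1): sqrt(13) = 3.605551, (-6, 1)->(2, -8): sqrt(145) = 12.041595
Sum = 28.081127
Perimeter = 28.0811

28.0811


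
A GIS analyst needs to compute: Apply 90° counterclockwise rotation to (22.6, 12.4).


90° CCW: (x,y) -> (-y, x)
(22.6,12.4) -> (-12.4, 22.6)

(-12.4, 22.6)


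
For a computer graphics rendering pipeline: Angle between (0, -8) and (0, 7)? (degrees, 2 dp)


u.v = -56, |u| = sqrt(64) = 8, |v| = sqrt(49) = 7
cos(theta) = u.v/(|u||v|) = -56/sqrt(3136) = -1
theta = acos(-1) = 180 degrees

180 degrees


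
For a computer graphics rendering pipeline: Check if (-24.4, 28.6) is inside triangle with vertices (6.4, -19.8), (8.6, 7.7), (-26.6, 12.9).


Cross products: AB x AP = 953.48, BC x BP = -564.08, CA x CP = 590.04
All same sign? no

No, outside


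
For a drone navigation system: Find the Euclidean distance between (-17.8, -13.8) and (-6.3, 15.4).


dx=11.5, dy=29.2
d^2 = 11.5^2 + 29.2^2 = 984.89
d = sqrt(984.89) = 31.383

31.383


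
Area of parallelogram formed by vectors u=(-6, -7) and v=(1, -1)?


|u x v| = |(-6)*(-1) - (-7)*1|
= |6 - (-7)| = 13

13


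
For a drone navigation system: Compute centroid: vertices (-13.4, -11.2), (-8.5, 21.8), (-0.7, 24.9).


Centroid = ((x_A+x_B+x_C)/3, (y_A+y_B+y_C)/3)
= (((-13.4)+(-8.5)+(-0.7))/3, ((-11.2)+21.8+24.9)/3)
= (-7.5333, 11.8333)

(-7.5333, 11.8333)


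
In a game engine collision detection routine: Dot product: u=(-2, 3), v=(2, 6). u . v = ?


u . v = u_x*v_x + u_y*v_y = (-2)*2 + 3*6
= (-4) + 18 = 14

14


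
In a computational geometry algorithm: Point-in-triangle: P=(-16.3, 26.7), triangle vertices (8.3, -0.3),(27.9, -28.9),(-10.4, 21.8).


Cross products: AB x AP = -174.36, BC x BP = 111.46, CA x CP = -38.76
All same sign? no

No, outside


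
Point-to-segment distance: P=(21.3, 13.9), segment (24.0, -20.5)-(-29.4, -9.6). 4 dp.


Project P onto AB: t = 0.1748 (clamped to [0,1])
Closest point on segment: (14.6671, -18.595)
Distance: 33.165

33.165


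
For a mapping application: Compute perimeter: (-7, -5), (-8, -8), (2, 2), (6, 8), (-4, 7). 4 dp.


Sides: (-7, -5)->(-8, -8): sqrt(10) = 3.162278, (-8, -8)->(2, 2): sqrt(200) = 14.142136, (2, 2)->(6, 8): sqrt(52) = 7.211103, (6, 8)->(-4, 7): sqrt(101) = 10.049876, (-4, 7)->(-7, -5): sqrt(153) = 12.369317
Sum = 46.93471
Perimeter = 46.9347

46.9347


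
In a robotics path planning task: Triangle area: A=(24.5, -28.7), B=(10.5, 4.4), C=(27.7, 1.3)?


Area = |x_A(y_B-y_C) + x_B(y_C-y_A) + x_C(y_A-y_B)|/2
= |75.95 + 315 + (-916.87)|/2
= 525.92/2 = 262.96

262.96


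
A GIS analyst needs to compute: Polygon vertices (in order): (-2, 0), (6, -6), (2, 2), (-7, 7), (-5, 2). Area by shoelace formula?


Shoelace sum: ((-2)*(-6) - 6*0) + (6*2 - 2*(-6)) + (2*7 - (-7)*2) + ((-7)*2 - (-5)*7) + ((-5)*0 - (-2)*2)
= 89
Area = |89|/2 = 44.5

44.5


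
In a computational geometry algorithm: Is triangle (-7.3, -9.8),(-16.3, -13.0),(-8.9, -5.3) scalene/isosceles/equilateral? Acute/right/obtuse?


Side lengths squared: AB^2=91.24, BC^2=114.05, CA^2=22.81
Sorted: [22.81, 91.24, 114.05]
By sides: Scalene, By angles: Right

Scalene, Right


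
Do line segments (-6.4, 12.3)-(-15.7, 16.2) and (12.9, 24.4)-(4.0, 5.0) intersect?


Cross products: d1=-266.73, d2=-481.86, d3=-187.8, d4=27.33
d1*d2 < 0 and d3*d4 < 0? no

No, they don't intersect


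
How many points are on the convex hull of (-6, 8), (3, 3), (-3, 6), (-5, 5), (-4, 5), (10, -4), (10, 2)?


Convex hull vertices (CCW): (-6, 8), (-5, 5), (10, -4), (10, 2)
Count = 4

4


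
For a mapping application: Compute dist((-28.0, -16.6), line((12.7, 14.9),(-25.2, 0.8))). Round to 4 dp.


|cross product| = 619.98
|line direction| = sqrt(1635.22) = 40.4379
Distance = 619.98/sqrt(1635.22) = 15.3317

15.3317


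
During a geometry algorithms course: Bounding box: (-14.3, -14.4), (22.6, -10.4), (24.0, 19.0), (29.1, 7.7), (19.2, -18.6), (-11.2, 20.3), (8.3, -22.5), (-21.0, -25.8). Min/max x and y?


x range: [-21, 29.1]
y range: [-25.8, 20.3]
Bounding box: (-21,-25.8) to (29.1,20.3)

(-21,-25.8) to (29.1,20.3)


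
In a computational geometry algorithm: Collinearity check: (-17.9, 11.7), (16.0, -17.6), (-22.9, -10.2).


Cross product: (16-(-17.9))*((-10.2)-11.7) - ((-17.6)-11.7)*((-22.9)-(-17.9))
= -888.91

No, not collinear


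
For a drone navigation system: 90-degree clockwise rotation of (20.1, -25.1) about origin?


90° CW: (x,y) -> (y, -x)
(20.1,-25.1) -> (-25.1, -20.1)

(-25.1, -20.1)


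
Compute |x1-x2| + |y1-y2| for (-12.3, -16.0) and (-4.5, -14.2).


|(-12.3)-(-4.5)| + |(-16)-(-14.2)| = 7.8 + 1.8 = 9.6

9.6


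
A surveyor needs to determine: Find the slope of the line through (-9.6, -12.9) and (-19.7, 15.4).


slope = (y2-y1)/(x2-x1) = (15.4-(-12.9))/((-19.7)-(-9.6)) = 28.3/(-10.1) = -2.802

-2.802


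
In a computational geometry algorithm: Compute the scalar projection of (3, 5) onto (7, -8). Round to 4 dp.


u.v = -19, |v| = sqrt(113) = 10.6301
Scalar projection = u.v / |v| = -19 / sqrt(113) = -1.7874

-1.7874


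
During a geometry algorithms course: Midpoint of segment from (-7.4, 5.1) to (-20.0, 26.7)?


M = (((-7.4)+(-20))/2, (5.1+26.7)/2)
= (-13.7, 15.9)

(-13.7, 15.9)


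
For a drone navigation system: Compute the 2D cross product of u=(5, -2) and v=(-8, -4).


u x v = u_x*v_y - u_y*v_x = 5*(-4) - (-2)*(-8)
= (-20) - 16 = -36

-36


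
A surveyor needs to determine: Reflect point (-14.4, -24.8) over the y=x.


Reflection over y=x: (x,y) -> (y,x)
(-14.4, -24.8) -> (-24.8, -14.4)

(-24.8, -14.4)


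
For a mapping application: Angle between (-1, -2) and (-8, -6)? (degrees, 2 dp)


u.v = 20, |u| = sqrt(5) = 2.2361, |v| = sqrt(100) = 10
cos(theta) = u.v/(|u||v|) = 20/sqrt(500) = 0.894427
theta = acos(0.894427) = 26.57 degrees

26.57 degrees


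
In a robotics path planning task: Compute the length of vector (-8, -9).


|u| = sqrt((-8)^2 + (-9)^2) = sqrt(145) = 12.0416

12.0416


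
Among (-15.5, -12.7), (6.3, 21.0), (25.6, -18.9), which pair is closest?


d(P0,P1) = 40.1364, d(P0,P2) = 41.565, d(P1,P2) = 44.3227
Closest: P0 and P1

Closest pair: (-15.5, -12.7) and (6.3, 21.0), distance = 40.1364


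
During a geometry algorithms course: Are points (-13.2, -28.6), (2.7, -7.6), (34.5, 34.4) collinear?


Cross product: (2.7-(-13.2))*(34.4-(-28.6)) - ((-7.6)-(-28.6))*(34.5-(-13.2))
= 0

Yes, collinear


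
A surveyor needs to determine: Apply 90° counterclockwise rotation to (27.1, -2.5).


90° CCW: (x,y) -> (-y, x)
(27.1,-2.5) -> (2.5, 27.1)

(2.5, 27.1)


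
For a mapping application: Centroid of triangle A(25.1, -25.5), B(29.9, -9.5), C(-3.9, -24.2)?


Centroid = ((x_A+x_B+x_C)/3, (y_A+y_B+y_C)/3)
= ((25.1+29.9+(-3.9))/3, ((-25.5)+(-9.5)+(-24.2))/3)
= (17.0333, -19.7333)

(17.0333, -19.7333)


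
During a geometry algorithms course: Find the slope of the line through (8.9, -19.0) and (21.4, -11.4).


slope = (y2-y1)/(x2-x1) = ((-11.4)-(-19))/(21.4-8.9) = 7.6/12.5 = 0.608

0.608


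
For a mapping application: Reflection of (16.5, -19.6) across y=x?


Reflection over y=x: (x,y) -> (y,x)
(16.5, -19.6) -> (-19.6, 16.5)

(-19.6, 16.5)


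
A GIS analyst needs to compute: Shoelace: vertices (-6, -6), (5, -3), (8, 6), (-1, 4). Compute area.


Shoelace sum: ((-6)*(-3) - 5*(-6)) + (5*6 - 8*(-3)) + (8*4 - (-1)*6) + ((-1)*(-6) - (-6)*4)
= 170
Area = |170|/2 = 85

85


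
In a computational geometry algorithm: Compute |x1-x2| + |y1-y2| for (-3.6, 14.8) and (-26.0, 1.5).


|(-3.6)-(-26)| + |14.8-1.5| = 22.4 + 13.3 = 35.7

35.7


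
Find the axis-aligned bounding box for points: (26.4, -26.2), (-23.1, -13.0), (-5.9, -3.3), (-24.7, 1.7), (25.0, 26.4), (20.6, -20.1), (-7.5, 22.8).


x range: [-24.7, 26.4]
y range: [-26.2, 26.4]
Bounding box: (-24.7,-26.2) to (26.4,26.4)

(-24.7,-26.2) to (26.4,26.4)


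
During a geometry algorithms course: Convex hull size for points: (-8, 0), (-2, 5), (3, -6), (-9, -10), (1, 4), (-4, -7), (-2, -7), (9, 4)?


Convex hull vertices (CCW): (-9, -10), (3, -6), (9, 4), (-2, 5), (-8, 0)
Count = 5

5


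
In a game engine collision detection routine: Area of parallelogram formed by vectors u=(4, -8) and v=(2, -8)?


|u x v| = |4*(-8) - (-8)*2|
= |(-32) - (-16)| = 16

16


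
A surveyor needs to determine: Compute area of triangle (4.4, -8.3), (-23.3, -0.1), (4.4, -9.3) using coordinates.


Area = |x_A(y_B-y_C) + x_B(y_C-y_A) + x_C(y_A-y_B)|/2
= |40.48 + 23.3 + (-36.08)|/2
= 27.7/2 = 13.85

13.85


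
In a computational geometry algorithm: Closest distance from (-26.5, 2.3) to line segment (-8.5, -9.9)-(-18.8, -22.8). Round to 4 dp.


Project P onto AB: t = 0.1028 (clamped to [0,1])
Closest point on segment: (-9.5591, -11.2265)
Distance: 21.6785

21.6785


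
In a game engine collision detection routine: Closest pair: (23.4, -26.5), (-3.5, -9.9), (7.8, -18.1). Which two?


d(P0,P1) = 31.6097, d(P0,P2) = 17.7178, d(P1,P2) = 13.9617
Closest: P1 and P2

Closest pair: (-3.5, -9.9) and (7.8, -18.1), distance = 13.9617


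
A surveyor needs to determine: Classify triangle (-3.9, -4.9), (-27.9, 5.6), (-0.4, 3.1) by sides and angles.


Side lengths squared: AB^2=686.25, BC^2=762.5, CA^2=76.25
Sorted: [76.25, 686.25, 762.5]
By sides: Scalene, By angles: Right

Scalene, Right


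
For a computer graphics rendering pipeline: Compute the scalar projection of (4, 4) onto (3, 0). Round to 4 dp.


u.v = 12, |v| = sqrt(9) = 3
Scalar projection = u.v / |v| = 12 / sqrt(9) = 4

4


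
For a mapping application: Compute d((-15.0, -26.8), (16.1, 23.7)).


dx=31.1, dy=50.5
d^2 = 31.1^2 + 50.5^2 = 3517.46
d = sqrt(3517.46) = 59.3082

59.3082


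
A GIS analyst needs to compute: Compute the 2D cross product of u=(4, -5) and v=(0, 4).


u x v = u_x*v_y - u_y*v_x = 4*4 - (-5)*0
= 16 - 0 = 16

16


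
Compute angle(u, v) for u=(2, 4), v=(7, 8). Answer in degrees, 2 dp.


u.v = 46, |u| = sqrt(20) = 4.4721, |v| = sqrt(113) = 10.6301
cos(theta) = u.v/(|u||v|) = 46/sqrt(2260) = 0.967617
theta = acos(0.967617) = 14.62 degrees

14.62 degrees


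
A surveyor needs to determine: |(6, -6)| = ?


|u| = sqrt(6^2 + (-6)^2) = sqrt(72) = 8.4853

8.4853


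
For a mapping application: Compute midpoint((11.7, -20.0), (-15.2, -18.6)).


M = ((11.7+(-15.2))/2, ((-20)+(-18.6))/2)
= (-1.75, -19.3)

(-1.75, -19.3)


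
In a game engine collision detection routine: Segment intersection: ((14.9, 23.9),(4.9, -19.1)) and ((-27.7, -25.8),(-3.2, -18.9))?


Cross products: d1=923.71, d2=-60.79, d3=-1334.8, d4=-350.3
d1*d2 < 0 and d3*d4 < 0? no

No, they don't intersect


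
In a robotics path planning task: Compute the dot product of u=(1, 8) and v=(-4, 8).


u . v = u_x*v_x + u_y*v_y = 1*(-4) + 8*8
= (-4) + 64 = 60

60


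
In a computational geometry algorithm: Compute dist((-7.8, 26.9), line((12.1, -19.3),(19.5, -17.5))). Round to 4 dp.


|cross product| = 377.7
|line direction| = sqrt(58) = 7.6158
Distance = 377.7/sqrt(58) = 49.5944

49.5944


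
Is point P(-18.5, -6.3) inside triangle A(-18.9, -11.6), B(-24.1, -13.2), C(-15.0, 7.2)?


Cross products: AB x AP = -26.92, BC x BP = -51.45, CA x CP = -13.15
All same sign? yes

Yes, inside


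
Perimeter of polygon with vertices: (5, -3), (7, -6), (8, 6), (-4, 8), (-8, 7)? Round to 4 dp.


Sides: (5, -3)->(7, -6): sqrt(13) = 3.605551, (7, -6)->(8, 6): sqrt(145) = 12.041595, (8, 6)->(-4, 8): sqrt(148) = 12.165525, (-4, 8)->(-8, 7): sqrt(17) = 4.123106, (-8, 7)->(5, -3): sqrt(269) = 16.401219
Sum = 48.336996
Perimeter = 48.337

48.337


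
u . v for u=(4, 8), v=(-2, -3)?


u . v = u_x*v_x + u_y*v_y = 4*(-2) + 8*(-3)
= (-8) + (-24) = -32

-32


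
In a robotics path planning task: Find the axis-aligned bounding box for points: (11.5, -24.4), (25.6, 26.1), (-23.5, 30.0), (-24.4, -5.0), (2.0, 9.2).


x range: [-24.4, 25.6]
y range: [-24.4, 30]
Bounding box: (-24.4,-24.4) to (25.6,30)

(-24.4,-24.4) to (25.6,30)


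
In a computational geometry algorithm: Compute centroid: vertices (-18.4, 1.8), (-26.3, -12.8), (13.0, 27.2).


Centroid = ((x_A+x_B+x_C)/3, (y_A+y_B+y_C)/3)
= (((-18.4)+(-26.3)+13)/3, (1.8+(-12.8)+27.2)/3)
= (-10.5667, 5.4)

(-10.5667, 5.4)


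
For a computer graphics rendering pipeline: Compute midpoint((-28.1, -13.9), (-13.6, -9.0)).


M = (((-28.1)+(-13.6))/2, ((-13.9)+(-9))/2)
= (-20.85, -11.45)

(-20.85, -11.45)


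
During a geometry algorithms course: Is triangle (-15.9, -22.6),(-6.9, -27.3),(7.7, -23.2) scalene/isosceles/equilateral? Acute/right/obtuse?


Side lengths squared: AB^2=103.09, BC^2=229.97, CA^2=557.32
Sorted: [103.09, 229.97, 557.32]
By sides: Scalene, By angles: Obtuse

Scalene, Obtuse


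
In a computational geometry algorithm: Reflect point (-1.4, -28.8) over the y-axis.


Reflection over y-axis: (x,y) -> (-x,y)
(-1.4, -28.8) -> (1.4, -28.8)

(1.4, -28.8)


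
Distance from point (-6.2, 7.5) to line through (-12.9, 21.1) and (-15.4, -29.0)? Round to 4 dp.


|cross product| = 369.67
|line direction| = sqrt(2516.26) = 50.1623
Distance = 369.67/sqrt(2516.26) = 7.3695

7.3695


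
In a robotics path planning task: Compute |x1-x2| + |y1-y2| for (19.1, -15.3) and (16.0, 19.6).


|19.1-16| + |(-15.3)-19.6| = 3.1 + 34.9 = 38

38


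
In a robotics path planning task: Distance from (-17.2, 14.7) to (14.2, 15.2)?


dx=31.4, dy=0.5
d^2 = 31.4^2 + 0.5^2 = 986.21
d = sqrt(986.21) = 31.404

31.404


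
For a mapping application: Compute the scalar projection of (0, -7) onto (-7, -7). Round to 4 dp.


u.v = 49, |v| = sqrt(98) = 9.8995
Scalar projection = u.v / |v| = 49 / sqrt(98) = 4.9497

4.9497


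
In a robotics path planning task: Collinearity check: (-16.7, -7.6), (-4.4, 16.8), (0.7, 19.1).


Cross product: ((-4.4)-(-16.7))*(19.1-(-7.6)) - (16.8-(-7.6))*(0.7-(-16.7))
= -96.15

No, not collinear


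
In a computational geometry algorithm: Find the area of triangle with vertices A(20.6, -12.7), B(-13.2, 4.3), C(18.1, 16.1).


Area = |x_A(y_B-y_C) + x_B(y_C-y_A) + x_C(y_A-y_B)|/2
= |(-243.08) + (-380.16) + (-307.7)|/2
= 930.94/2 = 465.47

465.47


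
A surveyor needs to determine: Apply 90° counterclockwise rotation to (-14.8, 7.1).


90° CCW: (x,y) -> (-y, x)
(-14.8,7.1) -> (-7.1, -14.8)

(-7.1, -14.8)


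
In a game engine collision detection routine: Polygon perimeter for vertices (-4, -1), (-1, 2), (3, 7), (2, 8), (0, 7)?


Sides: (-4, -1)->(-1, 2): sqrt(18) = 4.242641, (-1, 2)->(3, 7): sqrt(41) = 6.403124, (3, 7)->(2, 8): sqrt(2) = 1.414214, (2, 8)->(0, 7): sqrt(5) = 2.236068, (0, 7)->(-4, -1): sqrt(80) = 8.944272
Sum = 23.240319
Perimeter = 23.2403

23.2403


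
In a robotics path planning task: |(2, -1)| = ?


|u| = sqrt(2^2 + (-1)^2) = sqrt(5) = 2.2361

2.2361


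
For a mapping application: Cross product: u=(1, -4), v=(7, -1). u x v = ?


u x v = u_x*v_y - u_y*v_x = 1*(-1) - (-4)*7
= (-1) - (-28) = 27

27


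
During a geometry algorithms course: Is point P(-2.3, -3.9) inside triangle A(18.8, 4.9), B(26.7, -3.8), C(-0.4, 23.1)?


Cross products: AB x AP = -253.09, BC x BP = 782.81, CA x CP = -552.98
All same sign? no

No, outside


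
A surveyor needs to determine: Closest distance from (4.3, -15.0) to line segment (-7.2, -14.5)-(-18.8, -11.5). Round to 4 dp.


Project P onto AB: t = 0 (clamped to [0,1])
Closest point on segment: (-7.2, -14.5)
Distance: 11.5109

11.5109


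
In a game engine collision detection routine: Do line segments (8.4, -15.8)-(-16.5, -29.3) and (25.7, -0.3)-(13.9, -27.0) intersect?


Cross products: d1=-279.01, d2=-784.54, d3=-152.4, d4=353.13
d1*d2 < 0 and d3*d4 < 0? no

No, they don't intersect


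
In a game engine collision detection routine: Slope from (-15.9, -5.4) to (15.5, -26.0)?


slope = (y2-y1)/(x2-x1) = ((-26)-(-5.4))/(15.5-(-15.9)) = (-20.6)/31.4 = -0.6561

-0.6561


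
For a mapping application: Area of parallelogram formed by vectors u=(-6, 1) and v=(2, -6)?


|u x v| = |(-6)*(-6) - 1*2|
= |36 - 2| = 34

34


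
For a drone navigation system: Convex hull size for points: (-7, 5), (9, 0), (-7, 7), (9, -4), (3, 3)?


Convex hull vertices (CCW): (-7, 5), (9, -4), (9, 0), (3, 3), (-7, 7)
Count = 5

5


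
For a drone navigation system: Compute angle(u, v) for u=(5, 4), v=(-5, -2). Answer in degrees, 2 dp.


u.v = -33, |u| = sqrt(41) = 6.4031, |v| = sqrt(29) = 5.3852
cos(theta) = u.v/(|u||v|) = -33/sqrt(1189) = -0.957024
theta = acos(-0.957024) = 163.14 degrees

163.14 degrees


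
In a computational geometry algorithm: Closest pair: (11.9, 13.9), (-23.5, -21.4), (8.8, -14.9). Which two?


d(P0,P1) = 49.9925, d(P0,P2) = 28.9664, d(P1,P2) = 32.9475
Closest: P0 and P2

Closest pair: (11.9, 13.9) and (8.8, -14.9), distance = 28.9664


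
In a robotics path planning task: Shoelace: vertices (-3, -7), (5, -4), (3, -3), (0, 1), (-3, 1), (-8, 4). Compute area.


Shoelace sum: ((-3)*(-4) - 5*(-7)) + (5*(-3) - 3*(-4)) + (3*1 - 0*(-3)) + (0*1 - (-3)*1) + ((-3)*4 - (-8)*1) + ((-8)*(-7) - (-3)*4)
= 114
Area = |114|/2 = 57

57


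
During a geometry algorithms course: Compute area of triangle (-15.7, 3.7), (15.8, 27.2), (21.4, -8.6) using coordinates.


Area = |x_A(y_B-y_C) + x_B(y_C-y_A) + x_C(y_A-y_B)|/2
= |(-562.06) + (-194.34) + (-502.9)|/2
= 1259.3/2 = 629.65

629.65


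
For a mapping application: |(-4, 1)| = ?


|u| = sqrt((-4)^2 + 1^2) = sqrt(17) = 4.1231

4.1231


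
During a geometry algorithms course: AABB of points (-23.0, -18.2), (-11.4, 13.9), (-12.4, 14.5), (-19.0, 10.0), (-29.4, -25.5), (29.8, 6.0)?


x range: [-29.4, 29.8]
y range: [-25.5, 14.5]
Bounding box: (-29.4,-25.5) to (29.8,14.5)

(-29.4,-25.5) to (29.8,14.5)


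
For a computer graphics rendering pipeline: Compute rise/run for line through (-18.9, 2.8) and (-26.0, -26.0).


slope = (y2-y1)/(x2-x1) = ((-26)-2.8)/((-26)-(-18.9)) = (-28.8)/(-7.1) = 4.0563

4.0563


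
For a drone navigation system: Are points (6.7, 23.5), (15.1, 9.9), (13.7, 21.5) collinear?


Cross product: (15.1-6.7)*(21.5-23.5) - (9.9-23.5)*(13.7-6.7)
= 78.4

No, not collinear


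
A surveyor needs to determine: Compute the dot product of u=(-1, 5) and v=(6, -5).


u . v = u_x*v_x + u_y*v_y = (-1)*6 + 5*(-5)
= (-6) + (-25) = -31

-31


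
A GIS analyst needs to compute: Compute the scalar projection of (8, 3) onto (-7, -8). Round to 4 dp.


u.v = -80, |v| = sqrt(113) = 10.6301
Scalar projection = u.v / |v| = -80 / sqrt(113) = -7.5258

-7.5258


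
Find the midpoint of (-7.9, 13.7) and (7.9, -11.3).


M = (((-7.9)+7.9)/2, (13.7+(-11.3))/2)
= (0, 1.2)

(0, 1.2)


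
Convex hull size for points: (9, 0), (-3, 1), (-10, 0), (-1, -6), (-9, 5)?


Convex hull vertices (CCW): (-10, 0), (-1, -6), (9, 0), (-9, 5)
Count = 4

4


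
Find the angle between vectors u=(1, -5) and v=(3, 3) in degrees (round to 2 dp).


u.v = -12, |u| = sqrt(26) = 5.099, |v| = sqrt(18) = 4.2426
cos(theta) = u.v/(|u||v|) = -12/sqrt(468) = -0.5547
theta = acos(-0.5547) = 123.69 degrees

123.69 degrees


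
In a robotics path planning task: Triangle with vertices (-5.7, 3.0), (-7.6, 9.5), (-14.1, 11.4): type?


Side lengths squared: AB^2=45.86, BC^2=45.86, CA^2=141.12
Sorted: [45.86, 45.86, 141.12]
By sides: Isosceles, By angles: Obtuse

Isosceles, Obtuse


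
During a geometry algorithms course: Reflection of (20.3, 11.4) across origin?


Reflection over origin: (x,y) -> (-x,-y)
(20.3, 11.4) -> (-20.3, -11.4)

(-20.3, -11.4)


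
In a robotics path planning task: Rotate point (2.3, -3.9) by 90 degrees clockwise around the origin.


90° CW: (x,y) -> (y, -x)
(2.3,-3.9) -> (-3.9, -2.3)

(-3.9, -2.3)


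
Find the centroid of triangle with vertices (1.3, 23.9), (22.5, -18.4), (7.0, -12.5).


Centroid = ((x_A+x_B+x_C)/3, (y_A+y_B+y_C)/3)
= ((1.3+22.5+7)/3, (23.9+(-18.4)+(-12.5))/3)
= (10.2667, -2.3333)

(10.2667, -2.3333)


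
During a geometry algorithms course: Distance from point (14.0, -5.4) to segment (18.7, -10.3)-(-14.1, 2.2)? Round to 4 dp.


Project P onto AB: t = 0.1748 (clamped to [0,1])
Closest point on segment: (12.9655, -8.1146)
Distance: 2.905

2.905


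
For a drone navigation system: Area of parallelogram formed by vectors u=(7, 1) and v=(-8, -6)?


|u x v| = |7*(-6) - 1*(-8)|
= |(-42) - (-8)| = 34

34


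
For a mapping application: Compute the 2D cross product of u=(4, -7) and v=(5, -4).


u x v = u_x*v_y - u_y*v_x = 4*(-4) - (-7)*5
= (-16) - (-35) = 19

19


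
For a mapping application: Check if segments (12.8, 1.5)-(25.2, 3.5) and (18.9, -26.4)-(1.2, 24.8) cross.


Cross products: d1=-181.51, d2=-851.79, d3=-358.16, d4=312.12
d1*d2 < 0 and d3*d4 < 0? no

No, they don't intersect


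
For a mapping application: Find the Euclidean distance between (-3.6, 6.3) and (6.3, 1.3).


dx=9.9, dy=-5
d^2 = 9.9^2 + (-5)^2 = 123.01
d = sqrt(123.01) = 11.091

11.091


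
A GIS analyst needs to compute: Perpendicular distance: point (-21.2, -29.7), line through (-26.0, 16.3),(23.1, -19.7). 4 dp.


|cross product| = 2085.8
|line direction| = sqrt(3706.81) = 60.8836
Distance = 2085.8/sqrt(3706.81) = 34.2588

34.2588


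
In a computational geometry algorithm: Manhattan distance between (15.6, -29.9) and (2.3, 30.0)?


|15.6-2.3| + |(-29.9)-30| = 13.3 + 59.9 = 73.2

73.2


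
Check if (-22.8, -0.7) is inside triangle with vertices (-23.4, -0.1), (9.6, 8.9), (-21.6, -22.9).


Cross products: AB x AP = -25.2, BC x BP = -730.8, CA x CP = -12.6
All same sign? yes

Yes, inside


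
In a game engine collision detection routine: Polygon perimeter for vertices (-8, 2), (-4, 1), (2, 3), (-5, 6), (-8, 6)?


Sides: (-8, 2)->(-4, 1): sqrt(17) = 4.123106, (-4, 1)->(2, 3): sqrt(40) = 6.324555, (2, 3)->(-5, 6): sqrt(58) = 7.615773, (-5, 6)->(-8, 6): sqrt(9) = 3, (-8, 6)->(-8, 2): sqrt(16) = 4
Sum = 25.063434
Perimeter = 25.0634

25.0634


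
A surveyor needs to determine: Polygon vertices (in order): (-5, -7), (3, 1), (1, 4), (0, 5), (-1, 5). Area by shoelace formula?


Shoelace sum: ((-5)*1 - 3*(-7)) + (3*4 - 1*1) + (1*5 - 0*4) + (0*5 - (-1)*5) + ((-1)*(-7) - (-5)*5)
= 69
Area = |69|/2 = 34.5

34.5


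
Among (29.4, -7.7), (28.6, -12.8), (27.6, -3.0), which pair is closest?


d(P0,P1) = 5.1624, d(P0,P2) = 5.0329, d(P1,P2) = 9.8509
Closest: P0 and P2

Closest pair: (29.4, -7.7) and (27.6, -3.0), distance = 5.0329


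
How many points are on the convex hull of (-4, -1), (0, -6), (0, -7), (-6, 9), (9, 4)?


Convex hull vertices (CCW): (-6, 9), (-4, -1), (0, -7), (9, 4)
Count = 4

4


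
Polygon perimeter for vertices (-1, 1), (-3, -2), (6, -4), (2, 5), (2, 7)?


Sides: (-1, 1)->(-3, -2): sqrt(13) = 3.605551, (-3, -2)->(6, -4): sqrt(85) = 9.219544, (6, -4)->(2, 5): sqrt(97) = 9.848858, (2, 5)->(2, 7): sqrt(4) = 2, (2, 7)->(-1, 1): sqrt(45) = 6.708204
Sum = 31.382157
Perimeter = 31.3822

31.3822


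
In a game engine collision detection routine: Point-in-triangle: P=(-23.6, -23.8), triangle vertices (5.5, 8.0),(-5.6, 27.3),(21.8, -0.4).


Cross products: AB x AP = 914.61, BC x BP = -1898.74, CA x CP = 762.78
All same sign? no

No, outside


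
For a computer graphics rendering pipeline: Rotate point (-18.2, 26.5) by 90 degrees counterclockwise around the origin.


90° CCW: (x,y) -> (-y, x)
(-18.2,26.5) -> (-26.5, -18.2)

(-26.5, -18.2)


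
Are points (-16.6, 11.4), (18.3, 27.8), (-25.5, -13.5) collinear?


Cross product: (18.3-(-16.6))*((-13.5)-11.4) - (27.8-11.4)*((-25.5)-(-16.6))
= -723.05

No, not collinear


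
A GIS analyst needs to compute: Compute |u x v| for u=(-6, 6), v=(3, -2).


|u x v| = |(-6)*(-2) - 6*3|
= |12 - 18| = 6

6


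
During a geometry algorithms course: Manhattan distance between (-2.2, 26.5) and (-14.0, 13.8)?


|(-2.2)-(-14)| + |26.5-13.8| = 11.8 + 12.7 = 24.5

24.5


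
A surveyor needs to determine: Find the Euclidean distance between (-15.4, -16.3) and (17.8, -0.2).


dx=33.2, dy=16.1
d^2 = 33.2^2 + 16.1^2 = 1361.45
d = sqrt(1361.45) = 36.8978

36.8978


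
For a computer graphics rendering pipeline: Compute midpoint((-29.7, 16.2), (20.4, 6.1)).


M = (((-29.7)+20.4)/2, (16.2+6.1)/2)
= (-4.65, 11.15)

(-4.65, 11.15)


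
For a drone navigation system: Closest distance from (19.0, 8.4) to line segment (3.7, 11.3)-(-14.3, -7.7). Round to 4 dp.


Project P onto AB: t = 0 (clamped to [0,1])
Closest point on segment: (3.7, 11.3)
Distance: 15.5724

15.5724


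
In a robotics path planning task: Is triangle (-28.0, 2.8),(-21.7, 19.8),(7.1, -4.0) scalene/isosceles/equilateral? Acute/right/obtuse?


Side lengths squared: AB^2=328.69, BC^2=1395.88, CA^2=1278.25
Sorted: [328.69, 1278.25, 1395.88]
By sides: Scalene, By angles: Acute

Scalene, Acute


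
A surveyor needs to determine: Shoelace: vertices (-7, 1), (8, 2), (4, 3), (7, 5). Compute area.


Shoelace sum: ((-7)*2 - 8*1) + (8*3 - 4*2) + (4*5 - 7*3) + (7*1 - (-7)*5)
= 35
Area = |35|/2 = 17.5

17.5


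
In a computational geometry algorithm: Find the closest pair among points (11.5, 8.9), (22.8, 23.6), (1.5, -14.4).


d(P0,P1) = 18.5413, d(P0,P2) = 25.3553, d(P1,P2) = 43.5625
Closest: P0 and P1

Closest pair: (11.5, 8.9) and (22.8, 23.6), distance = 18.5413


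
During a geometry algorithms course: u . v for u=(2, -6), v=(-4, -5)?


u . v = u_x*v_x + u_y*v_y = 2*(-4) + (-6)*(-5)
= (-8) + 30 = 22

22


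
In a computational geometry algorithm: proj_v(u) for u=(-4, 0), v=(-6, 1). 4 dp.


u.v = 24, |v| = sqrt(37) = 6.0828
Scalar projection = u.v / |v| = 24 / sqrt(37) = 3.9456

3.9456


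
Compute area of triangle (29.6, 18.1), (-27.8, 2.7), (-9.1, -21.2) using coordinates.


Area = |x_A(y_B-y_C) + x_B(y_C-y_A) + x_C(y_A-y_B)|/2
= |707.44 + 1092.54 + (-140.14)|/2
= 1659.84/2 = 829.92

829.92


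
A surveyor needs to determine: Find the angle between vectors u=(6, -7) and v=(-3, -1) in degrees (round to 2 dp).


u.v = -11, |u| = sqrt(85) = 9.2195, |v| = sqrt(10) = 3.1623
cos(theta) = u.v/(|u||v|) = -11/sqrt(850) = -0.377297
theta = acos(-0.377297) = 112.17 degrees

112.17 degrees


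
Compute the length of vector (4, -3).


|u| = sqrt(4^2 + (-3)^2) = sqrt(25) = 5

5


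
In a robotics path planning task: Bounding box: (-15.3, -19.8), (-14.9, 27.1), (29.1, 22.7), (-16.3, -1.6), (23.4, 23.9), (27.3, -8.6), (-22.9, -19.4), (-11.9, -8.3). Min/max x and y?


x range: [-22.9, 29.1]
y range: [-19.8, 27.1]
Bounding box: (-22.9,-19.8) to (29.1,27.1)

(-22.9,-19.8) to (29.1,27.1)


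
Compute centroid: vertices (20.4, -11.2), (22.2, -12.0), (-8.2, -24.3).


Centroid = ((x_A+x_B+x_C)/3, (y_A+y_B+y_C)/3)
= ((20.4+22.2+(-8.2))/3, ((-11.2)+(-12)+(-24.3))/3)
= (11.4667, -15.8333)

(11.4667, -15.8333)


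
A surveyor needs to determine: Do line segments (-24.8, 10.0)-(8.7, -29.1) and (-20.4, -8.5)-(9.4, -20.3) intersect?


Cross products: d1=499.38, d2=-270.5, d3=-447.71, d4=322.17
d1*d2 < 0 and d3*d4 < 0? yes

Yes, they intersect


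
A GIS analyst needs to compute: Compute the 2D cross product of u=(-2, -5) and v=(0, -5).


u x v = u_x*v_y - u_y*v_x = (-2)*(-5) - (-5)*0
= 10 - 0 = 10

10


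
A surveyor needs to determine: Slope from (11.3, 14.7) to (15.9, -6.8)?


slope = (y2-y1)/(x2-x1) = ((-6.8)-14.7)/(15.9-11.3) = (-21.5)/4.6 = -4.6739

-4.6739


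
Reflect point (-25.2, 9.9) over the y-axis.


Reflection over y-axis: (x,y) -> (-x,y)
(-25.2, 9.9) -> (25.2, 9.9)

(25.2, 9.9)


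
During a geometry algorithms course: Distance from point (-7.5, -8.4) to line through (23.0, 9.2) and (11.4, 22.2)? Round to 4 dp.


|cross product| = 600.66
|line direction| = sqrt(303.56) = 17.423
Distance = 600.66/sqrt(303.56) = 34.4752

34.4752


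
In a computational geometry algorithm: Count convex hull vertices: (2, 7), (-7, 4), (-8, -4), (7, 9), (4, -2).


Convex hull vertices (CCW): (-8, -4), (4, -2), (7, 9), (-7, 4)
Count = 4

4


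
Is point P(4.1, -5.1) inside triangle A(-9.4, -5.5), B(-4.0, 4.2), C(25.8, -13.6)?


Cross products: AB x AP = -128.79, BC x BP = -132.96, CA x CP = -123.43
All same sign? yes

Yes, inside


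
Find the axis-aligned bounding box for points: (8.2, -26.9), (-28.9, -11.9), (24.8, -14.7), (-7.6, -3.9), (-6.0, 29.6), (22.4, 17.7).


x range: [-28.9, 24.8]
y range: [-26.9, 29.6]
Bounding box: (-28.9,-26.9) to (24.8,29.6)

(-28.9,-26.9) to (24.8,29.6)


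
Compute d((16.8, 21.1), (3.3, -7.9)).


dx=-13.5, dy=-29
d^2 = (-13.5)^2 + (-29)^2 = 1023.25
d = sqrt(1023.25) = 31.9883

31.9883


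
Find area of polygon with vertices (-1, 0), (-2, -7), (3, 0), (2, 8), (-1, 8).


Shoelace sum: ((-1)*(-7) - (-2)*0) + ((-2)*0 - 3*(-7)) + (3*8 - 2*0) + (2*8 - (-1)*8) + ((-1)*0 - (-1)*8)
= 84
Area = |84|/2 = 42

42


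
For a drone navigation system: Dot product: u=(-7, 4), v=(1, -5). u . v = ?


u . v = u_x*v_x + u_y*v_y = (-7)*1 + 4*(-5)
= (-7) + (-20) = -27

-27


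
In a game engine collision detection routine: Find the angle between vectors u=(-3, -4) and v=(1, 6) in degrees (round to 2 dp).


u.v = -27, |u| = sqrt(25) = 5, |v| = sqrt(37) = 6.0828
cos(theta) = u.v/(|u||v|) = -27/sqrt(925) = -0.887755
theta = acos(-0.887755) = 152.59 degrees

152.59 degrees


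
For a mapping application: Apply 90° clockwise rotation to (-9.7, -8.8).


90° CW: (x,y) -> (y, -x)
(-9.7,-8.8) -> (-8.8, 9.7)

(-8.8, 9.7)


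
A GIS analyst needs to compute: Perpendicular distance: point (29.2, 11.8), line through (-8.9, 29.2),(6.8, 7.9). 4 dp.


|cross product| = 538.35
|line direction| = sqrt(700.18) = 26.4609
Distance = 538.35/sqrt(700.18) = 20.3451

20.3451


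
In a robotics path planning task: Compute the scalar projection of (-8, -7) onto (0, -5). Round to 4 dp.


u.v = 35, |v| = sqrt(25) = 5
Scalar projection = u.v / |v| = 35 / sqrt(25) = 7

7


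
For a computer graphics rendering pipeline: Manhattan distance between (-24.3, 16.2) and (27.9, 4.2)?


|(-24.3)-27.9| + |16.2-4.2| = 52.2 + 12 = 64.2

64.2


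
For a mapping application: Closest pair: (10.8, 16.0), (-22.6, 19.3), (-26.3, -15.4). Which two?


d(P0,P1) = 33.5626, d(P0,P2) = 48.6042, d(P1,P2) = 34.8967
Closest: P0 and P1

Closest pair: (10.8, 16.0) and (-22.6, 19.3), distance = 33.5626


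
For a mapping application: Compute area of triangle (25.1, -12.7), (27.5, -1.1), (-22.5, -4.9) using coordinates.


Area = |x_A(y_B-y_C) + x_B(y_C-y_A) + x_C(y_A-y_B)|/2
= |95.38 + 214.5 + 261|/2
= 570.88/2 = 285.44

285.44


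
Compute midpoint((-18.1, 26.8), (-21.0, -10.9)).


M = (((-18.1)+(-21))/2, (26.8+(-10.9))/2)
= (-19.55, 7.95)

(-19.55, 7.95)


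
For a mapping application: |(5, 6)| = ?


|u| = sqrt(5^2 + 6^2) = sqrt(61) = 7.8102

7.8102


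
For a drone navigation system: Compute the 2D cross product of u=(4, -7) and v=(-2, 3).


u x v = u_x*v_y - u_y*v_x = 4*3 - (-7)*(-2)
= 12 - 14 = -2

-2


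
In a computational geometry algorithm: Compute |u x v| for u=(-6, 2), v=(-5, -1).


|u x v| = |(-6)*(-1) - 2*(-5)|
= |6 - (-10)| = 16

16


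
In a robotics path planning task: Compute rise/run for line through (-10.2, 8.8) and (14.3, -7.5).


slope = (y2-y1)/(x2-x1) = ((-7.5)-8.8)/(14.3-(-10.2)) = (-16.3)/24.5 = -0.6653

-0.6653


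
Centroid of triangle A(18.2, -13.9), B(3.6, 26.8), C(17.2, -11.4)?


Centroid = ((x_A+x_B+x_C)/3, (y_A+y_B+y_C)/3)
= ((18.2+3.6+17.2)/3, ((-13.9)+26.8+(-11.4))/3)
= (13, 0.5)

(13, 0.5)


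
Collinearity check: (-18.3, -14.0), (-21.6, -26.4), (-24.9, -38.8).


Cross product: ((-21.6)-(-18.3))*((-38.8)-(-14)) - ((-26.4)-(-14))*((-24.9)-(-18.3))
= 0

Yes, collinear


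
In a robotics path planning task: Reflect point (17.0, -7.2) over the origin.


Reflection over origin: (x,y) -> (-x,-y)
(17, -7.2) -> (-17, 7.2)

(-17, 7.2)


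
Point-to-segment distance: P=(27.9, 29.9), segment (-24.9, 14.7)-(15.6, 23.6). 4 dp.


Project P onto AB: t = 1 (clamped to [0,1])
Closest point on segment: (15.6, 23.6)
Distance: 13.8196

13.8196


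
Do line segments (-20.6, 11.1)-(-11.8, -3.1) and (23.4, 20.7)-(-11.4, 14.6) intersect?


Cross products: d1=65.68, d2=613.52, d3=709.28, d4=161.44
d1*d2 < 0 and d3*d4 < 0? no

No, they don't intersect


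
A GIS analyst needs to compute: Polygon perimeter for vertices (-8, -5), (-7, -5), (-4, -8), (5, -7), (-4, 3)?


Sides: (-8, -5)->(-7, -5): sqrt(1) = 1, (-7, -5)->(-4, -8): sqrt(18) = 4.242641, (-4, -8)->(5, -7): sqrt(82) = 9.055385, (5, -7)->(-4, 3): sqrt(181) = 13.453624, (-4, 3)->(-8, -5): sqrt(80) = 8.944272
Sum = 36.695922
Perimeter = 36.6959

36.6959


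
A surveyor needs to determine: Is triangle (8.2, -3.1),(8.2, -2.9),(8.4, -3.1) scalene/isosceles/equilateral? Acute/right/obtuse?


Side lengths squared: AB^2=0.04, BC^2=0.08, CA^2=0.04
Sorted: [0.04, 0.04, 0.08]
By sides: Isosceles, By angles: Right

Isosceles, Right


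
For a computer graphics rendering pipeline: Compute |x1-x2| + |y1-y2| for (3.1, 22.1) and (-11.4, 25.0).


|3.1-(-11.4)| + |22.1-25| = 14.5 + 2.9 = 17.4

17.4


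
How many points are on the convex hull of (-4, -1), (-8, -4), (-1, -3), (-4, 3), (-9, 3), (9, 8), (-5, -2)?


Convex hull vertices (CCW): (-9, 3), (-8, -4), (-1, -3), (9, 8)
Count = 4

4


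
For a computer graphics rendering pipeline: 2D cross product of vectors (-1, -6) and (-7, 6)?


u x v = u_x*v_y - u_y*v_x = (-1)*6 - (-6)*(-7)
= (-6) - 42 = -48

-48


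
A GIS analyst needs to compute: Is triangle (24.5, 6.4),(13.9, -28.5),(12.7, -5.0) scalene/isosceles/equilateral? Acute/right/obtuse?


Side lengths squared: AB^2=1330.37, BC^2=553.69, CA^2=269.2
Sorted: [269.2, 553.69, 1330.37]
By sides: Scalene, By angles: Obtuse

Scalene, Obtuse


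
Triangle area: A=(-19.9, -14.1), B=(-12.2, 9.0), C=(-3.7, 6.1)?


Area = |x_A(y_B-y_C) + x_B(y_C-y_A) + x_C(y_A-y_B)|/2
= |(-57.71) + (-246.44) + 85.47|/2
= 218.68/2 = 109.34

109.34


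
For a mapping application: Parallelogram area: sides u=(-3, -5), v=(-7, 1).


|u x v| = |(-3)*1 - (-5)*(-7)|
= |(-3) - 35| = 38

38


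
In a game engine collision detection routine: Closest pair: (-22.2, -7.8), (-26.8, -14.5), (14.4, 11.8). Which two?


d(P0,P1) = 8.1271, d(P0,P2) = 41.5177, d(P1,P2) = 48.8787
Closest: P0 and P1

Closest pair: (-22.2, -7.8) and (-26.8, -14.5), distance = 8.1271


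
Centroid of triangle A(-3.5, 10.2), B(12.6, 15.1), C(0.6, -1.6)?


Centroid = ((x_A+x_B+x_C)/3, (y_A+y_B+y_C)/3)
= (((-3.5)+12.6+0.6)/3, (10.2+15.1+(-1.6))/3)
= (3.2333, 7.9)

(3.2333, 7.9)


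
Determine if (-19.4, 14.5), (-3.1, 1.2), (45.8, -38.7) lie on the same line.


Cross product: ((-3.1)-(-19.4))*((-38.7)-14.5) - (1.2-14.5)*(45.8-(-19.4))
= 0

Yes, collinear


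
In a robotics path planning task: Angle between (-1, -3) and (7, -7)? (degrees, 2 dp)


u.v = 14, |u| = sqrt(10) = 3.1623, |v| = sqrt(98) = 9.8995
cos(theta) = u.v/(|u||v|) = 14/sqrt(980) = 0.447214
theta = acos(0.447214) = 63.43 degrees

63.43 degrees


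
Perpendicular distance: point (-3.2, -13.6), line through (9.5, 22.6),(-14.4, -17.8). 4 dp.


|cross product| = 352.1
|line direction| = sqrt(2203.37) = 46.9401
Distance = 352.1/sqrt(2203.37) = 7.5011

7.5011


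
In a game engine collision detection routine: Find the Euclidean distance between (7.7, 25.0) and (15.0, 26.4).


dx=7.3, dy=1.4
d^2 = 7.3^2 + 1.4^2 = 55.25
d = sqrt(55.25) = 7.433

7.433


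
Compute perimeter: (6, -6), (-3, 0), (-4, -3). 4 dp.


Sides: (6, -6)->(-3, 0): sqrt(117) = 10.816654, (-3, 0)->(-4, -3): sqrt(10) = 3.162278, (-4, -3)->(6, -6): sqrt(109) = 10.440307
Sum = 24.419239
Perimeter = 24.4192

24.4192


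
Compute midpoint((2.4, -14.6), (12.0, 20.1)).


M = ((2.4+12)/2, ((-14.6)+20.1)/2)
= (7.2, 2.75)

(7.2, 2.75)


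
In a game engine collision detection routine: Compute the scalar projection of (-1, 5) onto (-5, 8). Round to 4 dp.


u.v = 45, |v| = sqrt(89) = 9.434
Scalar projection = u.v / |v| = 45 / sqrt(89) = 4.77

4.77


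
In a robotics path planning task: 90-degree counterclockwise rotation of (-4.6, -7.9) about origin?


90° CCW: (x,y) -> (-y, x)
(-4.6,-7.9) -> (7.9, -4.6)

(7.9, -4.6)


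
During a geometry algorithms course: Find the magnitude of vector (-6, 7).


|u| = sqrt((-6)^2 + 7^2) = sqrt(85) = 9.2195

9.2195


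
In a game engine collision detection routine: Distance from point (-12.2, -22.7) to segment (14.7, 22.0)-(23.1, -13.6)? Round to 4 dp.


Project P onto AB: t = 1 (clamped to [0,1])
Closest point on segment: (23.1, -13.6)
Distance: 36.4541

36.4541


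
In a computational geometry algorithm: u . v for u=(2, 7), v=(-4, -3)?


u . v = u_x*v_x + u_y*v_y = 2*(-4) + 7*(-3)
= (-8) + (-21) = -29

-29


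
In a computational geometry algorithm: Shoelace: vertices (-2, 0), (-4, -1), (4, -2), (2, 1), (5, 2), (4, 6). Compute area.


Shoelace sum: ((-2)*(-1) - (-4)*0) + ((-4)*(-2) - 4*(-1)) + (4*1 - 2*(-2)) + (2*2 - 5*1) + (5*6 - 4*2) + (4*0 - (-2)*6)
= 55
Area = |55|/2 = 27.5

27.5


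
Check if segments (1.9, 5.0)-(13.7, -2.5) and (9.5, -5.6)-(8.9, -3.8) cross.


Cross products: d1=7.32, d2=-9.42, d3=-68.08, d4=-51.34
d1*d2 < 0 and d3*d4 < 0? no

No, they don't intersect


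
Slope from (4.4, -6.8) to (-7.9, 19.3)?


slope = (y2-y1)/(x2-x1) = (19.3-(-6.8))/((-7.9)-4.4) = 26.1/(-12.3) = -2.122

-2.122


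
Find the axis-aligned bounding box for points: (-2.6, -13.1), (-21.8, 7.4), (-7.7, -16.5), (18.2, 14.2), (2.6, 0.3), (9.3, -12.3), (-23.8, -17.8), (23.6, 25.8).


x range: [-23.8, 23.6]
y range: [-17.8, 25.8]
Bounding box: (-23.8,-17.8) to (23.6,25.8)

(-23.8,-17.8) to (23.6,25.8)


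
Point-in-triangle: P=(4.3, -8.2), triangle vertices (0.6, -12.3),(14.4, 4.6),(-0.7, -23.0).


Cross products: AB x AP = -5.95, BC x BP = -85.48, CA x CP = -34.26
All same sign? yes

Yes, inside


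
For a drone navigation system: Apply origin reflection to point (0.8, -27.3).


Reflection over origin: (x,y) -> (-x,-y)
(0.8, -27.3) -> (-0.8, 27.3)

(-0.8, 27.3)
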